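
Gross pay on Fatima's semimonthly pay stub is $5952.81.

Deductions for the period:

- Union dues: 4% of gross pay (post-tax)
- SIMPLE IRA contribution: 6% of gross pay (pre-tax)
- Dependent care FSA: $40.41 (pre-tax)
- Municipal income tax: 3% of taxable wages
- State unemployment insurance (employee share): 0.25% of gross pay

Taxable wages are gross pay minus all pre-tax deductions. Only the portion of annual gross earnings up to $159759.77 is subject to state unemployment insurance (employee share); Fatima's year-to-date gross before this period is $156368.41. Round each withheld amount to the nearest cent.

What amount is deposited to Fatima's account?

SIMPLE IRA contribution: $5952.81 × 0.06 = $357.17
Dependent care FSA: $40.41
Pre-tax total = $357.17 + $40.41 = $397.58
Taxable wages = $5952.81 − $397.58 = $5555.23
Municipal income tax: $5555.23 × 0.03 = $166.66
State unemployment insurance (employee share): only $159759.77 − $156368.41 = $3391.36 of this check is subject → $3391.36 × 0.0025 = $8.48
Union dues: $5952.81 × 0.04 = $238.11
Total deductions = $357.17 + $40.41 + $166.66 + $8.48 + $238.11 = $810.83
Net pay = $5952.81 − $810.83 = $5141.98

$5141.98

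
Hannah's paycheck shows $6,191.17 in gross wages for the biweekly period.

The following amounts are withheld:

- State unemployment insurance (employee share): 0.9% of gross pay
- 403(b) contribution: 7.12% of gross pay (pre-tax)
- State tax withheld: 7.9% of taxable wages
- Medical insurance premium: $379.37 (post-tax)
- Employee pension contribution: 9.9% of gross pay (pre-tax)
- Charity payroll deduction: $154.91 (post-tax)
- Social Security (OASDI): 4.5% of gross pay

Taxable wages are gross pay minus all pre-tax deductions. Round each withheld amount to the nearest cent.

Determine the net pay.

Employee pension contribution: $6,191.17 × 0.099 = $612.93
403(b) contribution: $6,191.17 × 0.0712 = $440.81
Pre-tax total = $612.93 + $440.81 = $1,053.74
Taxable wages = $6,191.17 − $1,053.74 = $5,137.43
State tax withheld: $5,137.43 × 0.079 = $405.86
State unemployment insurance (employee share): $6,191.17 × 0.009 = $55.72
Social Security (OASDI): $6,191.17 × 0.045 = $278.60
Medical insurance premium: $379.37
Charity payroll deduction: $154.91
Total deductions = $612.93 + $440.81 + $405.86 + $55.72 + $278.60 + $379.37 + $154.91 = $2,328.20
Net pay = $6,191.17 − $2,328.20 = $3,862.97

$3,862.97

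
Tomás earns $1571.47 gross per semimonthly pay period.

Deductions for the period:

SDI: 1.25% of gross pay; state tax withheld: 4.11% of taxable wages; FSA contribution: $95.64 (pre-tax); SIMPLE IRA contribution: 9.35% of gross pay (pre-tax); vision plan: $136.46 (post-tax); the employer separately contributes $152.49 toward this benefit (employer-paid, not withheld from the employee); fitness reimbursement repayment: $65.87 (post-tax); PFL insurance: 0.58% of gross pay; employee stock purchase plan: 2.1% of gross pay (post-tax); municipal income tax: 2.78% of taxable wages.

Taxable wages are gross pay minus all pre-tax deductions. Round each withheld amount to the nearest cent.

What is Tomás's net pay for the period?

$973.26

SIMPLE IRA contribution: $1571.47 × 0.0935 = $146.93
FSA contribution: $95.64
Pre-tax total = $146.93 + $95.64 = $242.57
Taxable wages = $1571.47 − $242.57 = $1328.90
Municipal income tax: $1328.90 × 0.0278 = $36.94
State tax withheld: $1328.90 × 0.0411 = $54.62
SDI: $1571.47 × 0.0125 = $19.64
PFL insurance: $1571.47 × 0.0058 = $9.11
Employee stock purchase plan: $1571.47 × 0.021 = $33.00
Fitness reimbursement repayment: $65.87
Vision plan: $136.46
(Employer's $152.49 toward vision plan is not withheld from the employee.)
Total deductions = $146.93 + $95.64 + $36.94 + $54.62 + $19.64 + $9.11 + $33.00 + $65.87 + $136.46 = $598.21
Net pay = $1571.47 − $598.21 = $973.26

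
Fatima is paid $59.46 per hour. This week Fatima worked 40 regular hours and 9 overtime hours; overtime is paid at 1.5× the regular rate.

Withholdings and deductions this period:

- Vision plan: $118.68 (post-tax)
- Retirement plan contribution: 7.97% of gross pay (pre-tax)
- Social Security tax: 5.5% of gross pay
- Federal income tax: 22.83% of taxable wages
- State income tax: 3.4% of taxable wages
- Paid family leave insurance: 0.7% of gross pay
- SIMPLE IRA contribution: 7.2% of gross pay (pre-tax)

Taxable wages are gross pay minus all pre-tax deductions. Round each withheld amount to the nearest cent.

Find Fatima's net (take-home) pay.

$1,674.80

Regular pay: 40 × $59.46 = $2,378.40
Overtime pay: 9 × $59.46 × 1.5 = $802.71
Gross pay = $2,378.40 + $802.71 = $3,181.11
SIMPLE IRA contribution: $3,181.11 × 0.072 = $229.04
Retirement plan contribution: $3,181.11 × 0.0797 = $253.53
Pre-tax total = $229.04 + $253.53 = $482.57
Taxable wages = $3,181.11 − $482.57 = $2,698.54
State income tax: $2,698.54 × 0.034 = $91.75
Federal income tax: $2,698.54 × 0.2283 = $616.08
Paid family leave insurance: $3,181.11 × 0.007 = $22.27
Social Security tax: $3,181.11 × 0.055 = $174.96
Vision plan: $118.68
Total deductions = $229.04 + $253.53 + $91.75 + $616.08 + $22.27 + $174.96 + $118.68 = $1,506.31
Net pay = $3,181.11 − $1,506.31 = $1,674.80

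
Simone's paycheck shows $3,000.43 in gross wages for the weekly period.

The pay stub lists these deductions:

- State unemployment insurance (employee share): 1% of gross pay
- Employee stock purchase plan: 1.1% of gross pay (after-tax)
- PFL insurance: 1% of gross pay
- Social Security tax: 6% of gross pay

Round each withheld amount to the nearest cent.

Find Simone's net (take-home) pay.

$2,727.40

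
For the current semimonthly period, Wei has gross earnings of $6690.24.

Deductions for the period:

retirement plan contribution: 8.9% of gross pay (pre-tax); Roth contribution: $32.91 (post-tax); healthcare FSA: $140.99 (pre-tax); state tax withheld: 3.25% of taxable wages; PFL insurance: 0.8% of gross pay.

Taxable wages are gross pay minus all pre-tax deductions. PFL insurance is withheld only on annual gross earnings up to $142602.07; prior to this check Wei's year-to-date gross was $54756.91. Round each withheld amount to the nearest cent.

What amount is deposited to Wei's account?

Retirement plan contribution: $6690.24 × 0.089 = $595.43
Healthcare FSA: $140.99
Pre-tax total = $595.43 + $140.99 = $736.42
Taxable wages = $6690.24 − $736.42 = $5953.82
State tax withheld: $5953.82 × 0.0325 = $193.50
PFL insurance: cap not yet reached, full $6690.24 is subject → $6690.24 × 0.008 = $53.52
Roth contribution: $32.91
Total deductions = $595.43 + $140.99 + $193.50 + $53.52 + $32.91 = $1016.35
Net pay = $6690.24 − $1016.35 = $5673.89

$5673.89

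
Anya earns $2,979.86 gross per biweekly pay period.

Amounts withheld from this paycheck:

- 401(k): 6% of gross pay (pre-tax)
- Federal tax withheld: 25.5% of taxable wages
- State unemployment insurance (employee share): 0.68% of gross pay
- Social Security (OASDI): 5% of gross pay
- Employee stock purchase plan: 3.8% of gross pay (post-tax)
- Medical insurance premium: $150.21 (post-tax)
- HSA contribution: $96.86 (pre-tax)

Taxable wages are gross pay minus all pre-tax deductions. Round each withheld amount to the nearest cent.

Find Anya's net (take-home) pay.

HSA contribution: $96.86
401(k): $2,979.86 × 0.06 = $178.79
Pre-tax total = $96.86 + $178.79 = $275.65
Taxable wages = $2,979.86 − $275.65 = $2,704.21
Federal tax withheld: $2,704.21 × 0.255 = $689.57
Social Security (OASDI): $2,979.86 × 0.05 = $148.99
State unemployment insurance (employee share): $2,979.86 × 0.0068 = $20.26
Employee stock purchase plan: $2,979.86 × 0.038 = $113.23
Medical insurance premium: $150.21
Total deductions = $96.86 + $178.79 + $689.57 + $148.99 + $20.26 + $113.23 + $150.21 = $1,397.91
Net pay = $2,979.86 − $1,397.91 = $1,581.95

$1,581.95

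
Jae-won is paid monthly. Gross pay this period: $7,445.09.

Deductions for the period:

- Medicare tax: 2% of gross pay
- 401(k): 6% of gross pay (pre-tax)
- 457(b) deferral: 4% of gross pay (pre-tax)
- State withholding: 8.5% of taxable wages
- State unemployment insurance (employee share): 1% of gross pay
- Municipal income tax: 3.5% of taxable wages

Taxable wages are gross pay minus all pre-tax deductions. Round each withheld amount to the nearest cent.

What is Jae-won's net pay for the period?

457(b) deferral: $7,445.09 × 0.04 = $297.80
401(k): $7,445.09 × 0.06 = $446.71
Pre-tax total = $297.80 + $446.71 = $744.51
Taxable wages = $7,445.09 − $744.51 = $6,700.58
Municipal income tax: $6,700.58 × 0.035 = $234.52
State withholding: $6,700.58 × 0.085 = $569.55
Medicare tax: $7,445.09 × 0.02 = $148.90
State unemployment insurance (employee share): $7,445.09 × 0.01 = $74.45
Total deductions = $297.80 + $446.71 + $234.52 + $569.55 + $148.90 + $74.45 = $1,771.93
Net pay = $7,445.09 − $1,771.93 = $5,673.16

$5,673.16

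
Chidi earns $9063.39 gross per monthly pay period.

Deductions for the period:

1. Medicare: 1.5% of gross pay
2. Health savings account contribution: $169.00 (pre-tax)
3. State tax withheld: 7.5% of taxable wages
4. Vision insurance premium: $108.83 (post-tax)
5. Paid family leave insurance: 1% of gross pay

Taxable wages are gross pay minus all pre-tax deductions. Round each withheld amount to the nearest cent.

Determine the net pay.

$7891.90

Health savings account contribution: $169.00
Taxable wages = $9063.39 − $169.00 = $8894.39
State tax withheld: $8894.39 × 0.075 = $667.08
Medicare: $9063.39 × 0.015 = $135.95
Paid family leave insurance: $9063.39 × 0.01 = $90.63
Vision insurance premium: $108.83
Total deductions = $169.00 + $667.08 + $135.95 + $90.63 + $108.83 = $1171.49
Net pay = $9063.39 − $1171.49 = $7891.90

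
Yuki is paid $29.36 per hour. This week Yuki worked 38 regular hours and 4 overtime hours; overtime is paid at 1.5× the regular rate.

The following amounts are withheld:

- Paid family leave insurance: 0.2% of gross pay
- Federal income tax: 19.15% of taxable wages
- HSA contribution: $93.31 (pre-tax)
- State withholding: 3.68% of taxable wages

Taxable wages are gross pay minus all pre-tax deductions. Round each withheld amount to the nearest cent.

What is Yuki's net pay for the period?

$922.32

Regular pay: 38 × $29.36 = $1115.68
Overtime pay: 4 × $29.36 × 1.5 = $176.16
Gross pay = $1115.68 + $176.16 = $1291.84
HSA contribution: $93.31
Taxable wages = $1291.84 − $93.31 = $1198.53
State withholding: $1198.53 × 0.0368 = $44.11
Federal income tax: $1198.53 × 0.1915 = $229.52
Paid family leave insurance: $1291.84 × 0.002 = $2.58
Total deductions = $93.31 + $44.11 + $229.52 + $2.58 = $369.52
Net pay = $1291.84 − $369.52 = $922.32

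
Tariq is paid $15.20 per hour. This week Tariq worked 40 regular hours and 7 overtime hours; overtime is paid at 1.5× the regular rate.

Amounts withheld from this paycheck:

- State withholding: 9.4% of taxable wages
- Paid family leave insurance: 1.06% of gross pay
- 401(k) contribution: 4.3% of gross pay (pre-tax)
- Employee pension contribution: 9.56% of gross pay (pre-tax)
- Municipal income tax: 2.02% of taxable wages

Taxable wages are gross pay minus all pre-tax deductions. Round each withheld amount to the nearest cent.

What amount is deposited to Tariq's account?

Regular pay: 40 × $15.20 = $608.00
Overtime pay: 7 × $15.20 × 1.5 = $159.60
Gross pay = $608.00 + $159.60 = $767.60
401(k) contribution: $767.60 × 0.043 = $33.01
Employee pension contribution: $767.60 × 0.0956 = $73.38
Pre-tax total = $33.01 + $73.38 = $106.39
Taxable wages = $767.60 − $106.39 = $661.21
State withholding: $661.21 × 0.094 = $62.15
Municipal income tax: $661.21 × 0.0202 = $13.36
Paid family leave insurance: $767.60 × 0.0106 = $8.14
Total deductions = $33.01 + $73.38 + $62.15 + $13.36 + $8.14 = $190.04
Net pay = $767.60 − $190.04 = $577.56

$577.56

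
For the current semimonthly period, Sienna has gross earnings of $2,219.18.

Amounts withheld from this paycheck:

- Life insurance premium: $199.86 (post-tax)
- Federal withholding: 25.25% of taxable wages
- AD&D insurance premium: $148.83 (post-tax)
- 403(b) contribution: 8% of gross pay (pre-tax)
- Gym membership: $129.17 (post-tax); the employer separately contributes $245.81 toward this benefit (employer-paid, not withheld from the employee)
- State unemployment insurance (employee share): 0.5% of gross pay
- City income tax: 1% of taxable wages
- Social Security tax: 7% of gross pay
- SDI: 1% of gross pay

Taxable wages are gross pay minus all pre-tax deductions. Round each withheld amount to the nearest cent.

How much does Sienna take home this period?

$839.22

403(b) contribution: $2,219.18 × 0.08 = $177.53
Taxable wages = $2,219.18 − $177.53 = $2,041.65
Federal withholding: $2,041.65 × 0.2525 = $515.52
City income tax: $2,041.65 × 0.01 = $20.42
State unemployment insurance (employee share): $2,219.18 × 0.005 = $11.10
Social Security tax: $2,219.18 × 0.07 = $155.34
SDI: $2,219.18 × 0.01 = $22.19
Life insurance premium: $199.86
AD&D insurance premium: $148.83
Gym membership: $129.17
(Employer's $245.81 toward gym membership is not withheld from the employee.)
Total deductions = $177.53 + $515.52 + $20.42 + $11.10 + $155.34 + $22.19 + $199.86 + $148.83 + $129.17 = $1,379.96
Net pay = $2,219.18 − $1,379.96 = $839.22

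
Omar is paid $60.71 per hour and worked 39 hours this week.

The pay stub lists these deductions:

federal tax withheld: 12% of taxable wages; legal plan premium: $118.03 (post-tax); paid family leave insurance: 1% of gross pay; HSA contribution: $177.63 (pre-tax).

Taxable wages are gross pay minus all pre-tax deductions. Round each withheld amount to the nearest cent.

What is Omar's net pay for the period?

$1,785.54

Gross pay: 39 × $60.71 = $2,367.69
HSA contribution: $177.63
Taxable wages = $2,367.69 − $177.63 = $2,190.06
Federal tax withheld: $2,190.06 × 0.12 = $262.81
Paid family leave insurance: $2,367.69 × 0.01 = $23.68
Legal plan premium: $118.03
Total deductions = $177.63 + $262.81 + $23.68 + $118.03 = $582.15
Net pay = $2,367.69 − $582.15 = $1,785.54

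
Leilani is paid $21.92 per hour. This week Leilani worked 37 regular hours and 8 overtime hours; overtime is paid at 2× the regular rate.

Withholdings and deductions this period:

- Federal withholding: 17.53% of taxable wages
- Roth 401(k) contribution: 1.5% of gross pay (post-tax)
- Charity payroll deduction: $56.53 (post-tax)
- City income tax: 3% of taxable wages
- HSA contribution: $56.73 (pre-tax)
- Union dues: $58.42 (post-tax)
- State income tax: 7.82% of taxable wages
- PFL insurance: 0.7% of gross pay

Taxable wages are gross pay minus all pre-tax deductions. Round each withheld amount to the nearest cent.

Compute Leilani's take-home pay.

Regular pay: 37 × $21.92 = $811.04
Overtime pay: 8 × $21.92 × 2 = $350.72
Gross pay = $811.04 + $350.72 = $1,161.76
HSA contribution: $56.73
Taxable wages = $1,161.76 − $56.73 = $1,105.03
Federal withholding: $1,105.03 × 0.1753 = $193.71
State income tax: $1,105.03 × 0.0782 = $86.41
City income tax: $1,105.03 × 0.03 = $33.15
PFL insurance: $1,161.76 × 0.007 = $8.13
Charity payroll deduction: $56.53
Roth 401(k) contribution: $1,161.76 × 0.015 = $17.43
Union dues: $58.42
Total deductions = $56.73 + $193.71 + $86.41 + $33.15 + $8.13 + $56.53 + $17.43 + $58.42 = $510.51
Net pay = $1,161.76 − $510.51 = $651.25

$651.25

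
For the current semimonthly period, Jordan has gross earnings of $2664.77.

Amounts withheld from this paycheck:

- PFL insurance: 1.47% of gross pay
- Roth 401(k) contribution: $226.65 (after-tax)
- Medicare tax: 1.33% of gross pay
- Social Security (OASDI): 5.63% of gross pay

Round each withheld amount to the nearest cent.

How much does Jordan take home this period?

Social Security (OASDI): $2664.77 × 0.0563 = $150.03
PFL insurance: $2664.77 × 0.0147 = $39.17
Medicare tax: $2664.77 × 0.0133 = $35.44
Roth 401(k) contribution: $226.65
Total deductions = $150.03 + $39.17 + $35.44 + $226.65 = $451.29
Net pay = $2664.77 − $451.29 = $2213.48

$2213.48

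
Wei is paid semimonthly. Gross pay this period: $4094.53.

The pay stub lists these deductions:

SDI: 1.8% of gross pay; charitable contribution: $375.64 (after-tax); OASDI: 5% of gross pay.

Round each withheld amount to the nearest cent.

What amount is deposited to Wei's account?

SDI: $4094.53 × 0.018 = $73.70
OASDI: $4094.53 × 0.05 = $204.73
Charitable contribution: $375.64
Total deductions = $73.70 + $204.73 + $375.64 = $654.07
Net pay = $4094.53 − $654.07 = $3440.46

$3440.46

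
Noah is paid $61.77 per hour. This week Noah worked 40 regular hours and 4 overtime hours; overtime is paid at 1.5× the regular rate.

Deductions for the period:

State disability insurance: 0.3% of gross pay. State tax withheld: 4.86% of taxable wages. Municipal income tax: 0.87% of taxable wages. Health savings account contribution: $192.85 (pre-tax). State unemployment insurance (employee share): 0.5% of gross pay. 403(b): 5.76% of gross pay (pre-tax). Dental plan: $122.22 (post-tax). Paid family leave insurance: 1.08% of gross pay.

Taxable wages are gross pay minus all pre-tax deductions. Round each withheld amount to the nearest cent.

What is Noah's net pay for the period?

$2166.87

Regular pay: 40 × $61.77 = $2470.80
Overtime pay: 4 × $61.77 × 1.5 = $370.62
Gross pay = $2470.80 + $370.62 = $2841.42
Health savings account contribution: $192.85
403(b): $2841.42 × 0.0576 = $163.67
Pre-tax total = $192.85 + $163.67 = $356.52
Taxable wages = $2841.42 − $356.52 = $2484.90
State tax withheld: $2484.90 × 0.0486 = $120.77
Municipal income tax: $2484.90 × 0.0087 = $21.62
State unemployment insurance (employee share): $2841.42 × 0.005 = $14.21
State disability insurance: $2841.42 × 0.003 = $8.52
Paid family leave insurance: $2841.42 × 0.0108 = $30.69
Dental plan: $122.22
Total deductions = $192.85 + $163.67 + $120.77 + $21.62 + $14.21 + $8.52 + $30.69 + $122.22 = $674.55
Net pay = $2841.42 − $674.55 = $2166.87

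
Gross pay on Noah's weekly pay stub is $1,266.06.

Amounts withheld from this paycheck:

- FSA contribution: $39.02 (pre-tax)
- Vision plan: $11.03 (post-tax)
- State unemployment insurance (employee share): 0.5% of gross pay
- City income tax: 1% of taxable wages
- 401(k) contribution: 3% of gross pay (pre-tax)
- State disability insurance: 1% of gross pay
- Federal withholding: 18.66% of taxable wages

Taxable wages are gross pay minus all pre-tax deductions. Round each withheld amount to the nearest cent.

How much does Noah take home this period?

FSA contribution: $39.02
401(k) contribution: $1,266.06 × 0.03 = $37.98
Pre-tax total = $39.02 + $37.98 = $77.00
Taxable wages = $1,266.06 − $77.00 = $1,189.06
Federal withholding: $1,189.06 × 0.1866 = $221.88
City income tax: $1,189.06 × 0.01 = $11.89
State disability insurance: $1,266.06 × 0.01 = $12.66
State unemployment insurance (employee share): $1,266.06 × 0.005 = $6.33
Vision plan: $11.03
Total deductions = $39.02 + $37.98 + $221.88 + $11.89 + $12.66 + $6.33 + $11.03 = $340.79
Net pay = $1,266.06 − $340.79 = $925.27

$925.27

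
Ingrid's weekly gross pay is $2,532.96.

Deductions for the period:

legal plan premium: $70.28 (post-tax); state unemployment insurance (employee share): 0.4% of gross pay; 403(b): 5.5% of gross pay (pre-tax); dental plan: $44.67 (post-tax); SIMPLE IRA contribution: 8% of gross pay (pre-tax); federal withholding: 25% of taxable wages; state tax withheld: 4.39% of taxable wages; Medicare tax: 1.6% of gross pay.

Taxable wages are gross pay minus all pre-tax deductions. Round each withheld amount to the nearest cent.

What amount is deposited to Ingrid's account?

403(b): $2,532.96 × 0.055 = $139.31
SIMPLE IRA contribution: $2,532.96 × 0.08 = $202.64
Pre-tax total = $139.31 + $202.64 = $341.95
Taxable wages = $2,532.96 − $341.95 = $2,191.01
State tax withheld: $2,191.01 × 0.0439 = $96.19
Federal withholding: $2,191.01 × 0.25 = $547.75
State unemployment insurance (employee share): $2,532.96 × 0.004 = $10.13
Medicare tax: $2,532.96 × 0.016 = $40.53
Dental plan: $44.67
Legal plan premium: $70.28
Total deductions = $139.31 + $202.64 + $96.19 + $547.75 + $10.13 + $40.53 + $44.67 + $70.28 = $1,151.50
Net pay = $2,532.96 − $1,151.50 = $1,381.46

$1,381.46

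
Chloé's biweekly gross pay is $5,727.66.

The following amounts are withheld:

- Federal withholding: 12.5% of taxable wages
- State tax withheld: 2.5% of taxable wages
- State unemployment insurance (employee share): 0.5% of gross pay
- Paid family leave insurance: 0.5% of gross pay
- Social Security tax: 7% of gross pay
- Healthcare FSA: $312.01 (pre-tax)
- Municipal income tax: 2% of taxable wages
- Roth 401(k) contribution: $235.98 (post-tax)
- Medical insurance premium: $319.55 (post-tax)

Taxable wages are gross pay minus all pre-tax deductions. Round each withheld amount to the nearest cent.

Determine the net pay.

Healthcare FSA: $312.01
Taxable wages = $5,727.66 − $312.01 = $5,415.65
Municipal income tax: $5,415.65 × 0.02 = $108.31
State tax withheld: $5,415.65 × 0.025 = $135.39
Federal withholding: $5,415.65 × 0.125 = $676.96
Paid family leave insurance: $5,727.66 × 0.005 = $28.64
State unemployment insurance (employee share): $5,727.66 × 0.005 = $28.64
Social Security tax: $5,727.66 × 0.07 = $400.94
Roth 401(k) contribution: $235.98
Medical insurance premium: $319.55
Total deductions = $312.01 + $108.31 + $135.39 + $676.96 + $28.64 + $28.64 + $400.94 + $235.98 + $319.55 = $2,246.42
Net pay = $5,727.66 − $2,246.42 = $3,481.24

$3,481.24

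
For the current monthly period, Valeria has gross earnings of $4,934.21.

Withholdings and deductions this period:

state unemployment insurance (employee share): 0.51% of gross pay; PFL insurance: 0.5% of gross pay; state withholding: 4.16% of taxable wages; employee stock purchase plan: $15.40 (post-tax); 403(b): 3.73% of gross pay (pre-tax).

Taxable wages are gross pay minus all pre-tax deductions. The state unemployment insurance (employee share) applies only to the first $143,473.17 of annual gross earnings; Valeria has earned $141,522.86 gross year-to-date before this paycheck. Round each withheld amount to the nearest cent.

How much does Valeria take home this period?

$4,502.53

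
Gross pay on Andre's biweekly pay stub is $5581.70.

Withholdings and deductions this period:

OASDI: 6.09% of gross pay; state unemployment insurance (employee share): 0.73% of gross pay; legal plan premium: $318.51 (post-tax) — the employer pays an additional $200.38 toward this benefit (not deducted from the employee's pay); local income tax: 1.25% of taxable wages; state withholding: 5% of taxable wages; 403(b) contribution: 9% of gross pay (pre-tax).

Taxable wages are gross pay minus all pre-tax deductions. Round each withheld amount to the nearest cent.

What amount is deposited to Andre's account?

403(b) contribution: $5581.70 × 0.09 = $502.35
Taxable wages = $5581.70 − $502.35 = $5079.35
State withholding: $5079.35 × 0.05 = $253.97
Local income tax: $5079.35 × 0.0125 = $63.49
OASDI: $5581.70 × 0.0609 = $339.93
State unemployment insurance (employee share): $5581.70 × 0.0073 = $40.75
Legal plan premium: $318.51
(Employer's $200.38 toward legal plan premium is not withheld from the employee.)
Total deductions = $502.35 + $253.97 + $63.49 + $339.93 + $40.75 + $318.51 = $1519.00
Net pay = $5581.70 − $1519.00 = $4062.70

$4062.70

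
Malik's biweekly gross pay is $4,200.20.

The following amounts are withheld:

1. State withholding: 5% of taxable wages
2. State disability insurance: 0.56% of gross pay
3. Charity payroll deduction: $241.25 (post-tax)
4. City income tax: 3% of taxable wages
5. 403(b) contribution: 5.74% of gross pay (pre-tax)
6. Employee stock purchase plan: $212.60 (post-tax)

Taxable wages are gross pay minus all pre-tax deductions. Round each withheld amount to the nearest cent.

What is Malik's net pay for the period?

$3,165.01

403(b) contribution: $4,200.20 × 0.0574 = $241.09
Taxable wages = $4,200.20 − $241.09 = $3,959.11
State withholding: $3,959.11 × 0.05 = $197.96
City income tax: $3,959.11 × 0.03 = $118.77
State disability insurance: $4,200.20 × 0.0056 = $23.52
Charity payroll deduction: $241.25
Employee stock purchase plan: $212.60
Total deductions = $241.09 + $197.96 + $118.77 + $23.52 + $241.25 + $212.60 = $1,035.19
Net pay = $4,200.20 − $1,035.19 = $3,165.01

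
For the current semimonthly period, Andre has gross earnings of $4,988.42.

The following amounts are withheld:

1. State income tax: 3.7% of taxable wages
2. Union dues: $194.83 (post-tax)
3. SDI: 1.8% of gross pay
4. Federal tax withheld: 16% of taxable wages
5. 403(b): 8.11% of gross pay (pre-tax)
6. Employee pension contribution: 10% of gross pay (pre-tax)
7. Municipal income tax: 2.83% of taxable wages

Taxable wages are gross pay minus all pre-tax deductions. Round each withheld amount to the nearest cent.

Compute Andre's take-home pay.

403(b): $4,988.42 × 0.0811 = $404.56
Employee pension contribution: $4,988.42 × 0.1 = $498.84
Pre-tax total = $404.56 + $498.84 = $903.40
Taxable wages = $4,988.42 − $903.40 = $4,085.02
State income tax: $4,085.02 × 0.037 = $151.15
Federal tax withheld: $4,085.02 × 0.16 = $653.60
Municipal income tax: $4,085.02 × 0.0283 = $115.61
SDI: $4,988.42 × 0.018 = $89.79
Union dues: $194.83
Total deductions = $404.56 + $498.84 + $151.15 + $653.60 + $115.61 + $89.79 + $194.83 = $2,108.38
Net pay = $4,988.42 − $2,108.38 = $2,880.04

$2,880.04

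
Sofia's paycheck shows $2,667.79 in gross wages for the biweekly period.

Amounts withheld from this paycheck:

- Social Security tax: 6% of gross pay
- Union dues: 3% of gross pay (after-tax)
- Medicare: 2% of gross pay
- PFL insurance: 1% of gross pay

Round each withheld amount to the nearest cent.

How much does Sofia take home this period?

$2,347.65

PFL insurance: $2,667.79 × 0.01 = $26.68
Medicare: $2,667.79 × 0.02 = $53.36
Social Security tax: $2,667.79 × 0.06 = $160.07
Union dues: $2,667.79 × 0.03 = $80.03
Total deductions = $26.68 + $53.36 + $160.07 + $80.03 = $320.14
Net pay = $2,667.79 − $320.14 = $2,347.65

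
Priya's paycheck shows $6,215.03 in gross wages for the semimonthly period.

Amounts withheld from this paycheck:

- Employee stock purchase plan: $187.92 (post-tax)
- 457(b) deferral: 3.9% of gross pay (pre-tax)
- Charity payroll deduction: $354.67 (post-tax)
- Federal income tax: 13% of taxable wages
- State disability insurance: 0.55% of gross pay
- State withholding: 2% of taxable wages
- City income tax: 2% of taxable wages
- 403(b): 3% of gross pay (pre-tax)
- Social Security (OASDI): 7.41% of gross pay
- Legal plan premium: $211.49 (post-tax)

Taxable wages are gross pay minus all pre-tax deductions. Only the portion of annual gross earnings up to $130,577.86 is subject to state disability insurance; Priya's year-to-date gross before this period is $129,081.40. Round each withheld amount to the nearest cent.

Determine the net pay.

403(b): $6,215.03 × 0.03 = $186.45
457(b) deferral: $6,215.03 × 0.039 = $242.39
Pre-tax total = $186.45 + $242.39 = $428.84
Taxable wages = $6,215.03 − $428.84 = $5,786.19
Federal income tax: $5,786.19 × 0.13 = $752.20
City income tax: $5,786.19 × 0.02 = $115.72
State withholding: $5,786.19 × 0.02 = $115.72
State disability insurance: only $130,577.86 − $129,081.40 = $1,496.46 of this check is subject → $1,496.46 × 0.0055 = $8.23
Social Security (OASDI): $6,215.03 × 0.0741 = $460.53
Legal plan premium: $211.49
Employee stock purchase plan: $187.92
Charity payroll deduction: $354.67
Total deductions = $186.45 + $242.39 + $752.20 + $115.72 + $115.72 + $8.23 + $460.53 + $211.49 + $187.92 + $354.67 = $2,635.32
Net pay = $6,215.03 − $2,635.32 = $3,579.71

$3,579.71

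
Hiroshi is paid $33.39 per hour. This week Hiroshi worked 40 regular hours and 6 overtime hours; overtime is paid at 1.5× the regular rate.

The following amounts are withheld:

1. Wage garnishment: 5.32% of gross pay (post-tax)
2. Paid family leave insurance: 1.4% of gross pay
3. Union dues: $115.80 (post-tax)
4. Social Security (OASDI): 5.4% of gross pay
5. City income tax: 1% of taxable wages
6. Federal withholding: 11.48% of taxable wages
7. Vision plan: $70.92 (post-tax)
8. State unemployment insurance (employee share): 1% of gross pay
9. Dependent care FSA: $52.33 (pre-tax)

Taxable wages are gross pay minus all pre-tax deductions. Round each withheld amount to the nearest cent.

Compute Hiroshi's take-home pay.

Regular pay: 40 × $33.39 = $1,335.60
Overtime pay: 6 × $33.39 × 1.5 = $300.51
Gross pay = $1,335.60 + $300.51 = $1,636.11
Dependent care FSA: $52.33
Taxable wages = $1,636.11 − $52.33 = $1,583.78
Federal withholding: $1,583.78 × 0.1148 = $181.82
City income tax: $1,583.78 × 0.01 = $15.84
Social Security (OASDI): $1,636.11 × 0.054 = $88.35
State unemployment insurance (employee share): $1,636.11 × 0.01 = $16.36
Paid family leave insurance: $1,636.11 × 0.014 = $22.91
Vision plan: $70.92
Wage garnishment: $1,636.11 × 0.0532 = $87.04
Union dues: $115.80
Total deductions = $52.33 + $181.82 + $15.84 + $88.35 + $16.36 + $22.91 + $70.92 + $87.04 + $115.80 = $651.37
Net pay = $1,636.11 − $651.37 = $984.74

$984.74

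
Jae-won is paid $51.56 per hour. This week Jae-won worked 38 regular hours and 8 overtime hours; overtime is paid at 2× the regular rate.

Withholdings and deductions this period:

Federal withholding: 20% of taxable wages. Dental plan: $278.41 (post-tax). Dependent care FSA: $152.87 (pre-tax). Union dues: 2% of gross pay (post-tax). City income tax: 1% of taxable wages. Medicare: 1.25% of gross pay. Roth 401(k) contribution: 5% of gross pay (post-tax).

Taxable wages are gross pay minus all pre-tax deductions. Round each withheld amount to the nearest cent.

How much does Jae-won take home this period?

$1570.69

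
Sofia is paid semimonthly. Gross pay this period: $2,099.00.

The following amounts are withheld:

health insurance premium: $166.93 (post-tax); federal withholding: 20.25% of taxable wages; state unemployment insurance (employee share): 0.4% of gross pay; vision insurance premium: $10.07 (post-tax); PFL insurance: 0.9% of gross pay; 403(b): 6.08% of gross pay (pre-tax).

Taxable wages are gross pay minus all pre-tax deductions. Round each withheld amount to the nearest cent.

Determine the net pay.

403(b): $2,099.00 × 0.0608 = $127.62
Taxable wages = $2,099.00 − $127.62 = $1,971.38
Federal withholding: $1,971.38 × 0.2025 = $399.20
PFL insurance: $2,099.00 × 0.009 = $18.89
State unemployment insurance (employee share): $2,099.00 × 0.004 = $8.40
Health insurance premium: $166.93
Vision insurance premium: $10.07
Total deductions = $127.62 + $399.20 + $18.89 + $8.40 + $166.93 + $10.07 = $731.11
Net pay = $2,099.00 − $731.11 = $1,367.89

$1,367.89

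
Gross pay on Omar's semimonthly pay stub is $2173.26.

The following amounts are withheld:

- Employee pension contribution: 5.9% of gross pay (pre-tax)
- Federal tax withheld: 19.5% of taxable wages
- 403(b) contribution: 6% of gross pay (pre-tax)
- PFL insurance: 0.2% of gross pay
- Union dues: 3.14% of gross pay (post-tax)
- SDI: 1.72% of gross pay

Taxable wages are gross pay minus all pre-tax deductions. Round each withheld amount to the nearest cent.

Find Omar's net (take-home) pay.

$1431.32

403(b) contribution: $2173.26 × 0.06 = $130.40
Employee pension contribution: $2173.26 × 0.059 = $128.22
Pre-tax total = $130.40 + $128.22 = $258.62
Taxable wages = $2173.26 − $258.62 = $1914.64
Federal tax withheld: $1914.64 × 0.195 = $373.35
SDI: $2173.26 × 0.0172 = $37.38
PFL insurance: $2173.26 × 0.002 = $4.35
Union dues: $2173.26 × 0.0314 = $68.24
Total deductions = $130.40 + $128.22 + $373.35 + $37.38 + $4.35 + $68.24 = $741.94
Net pay = $2173.26 − $741.94 = $1431.32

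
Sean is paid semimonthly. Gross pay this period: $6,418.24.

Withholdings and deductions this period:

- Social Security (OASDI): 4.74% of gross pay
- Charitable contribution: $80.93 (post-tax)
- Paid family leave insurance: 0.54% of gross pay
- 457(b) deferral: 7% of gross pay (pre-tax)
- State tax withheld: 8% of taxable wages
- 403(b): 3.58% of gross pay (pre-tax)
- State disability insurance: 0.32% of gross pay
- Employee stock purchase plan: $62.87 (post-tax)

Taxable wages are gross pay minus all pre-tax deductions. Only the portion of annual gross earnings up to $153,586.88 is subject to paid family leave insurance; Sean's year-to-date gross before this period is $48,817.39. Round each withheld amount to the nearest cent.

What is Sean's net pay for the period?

457(b) deferral: $6,418.24 × 0.07 = $449.28
403(b): $6,418.24 × 0.0358 = $229.77
Pre-tax total = $449.28 + $229.77 = $679.05
Taxable wages = $6,418.24 − $679.05 = $5,739.19
State tax withheld: $5,739.19 × 0.08 = $459.14
Social Security (OASDI): $6,418.24 × 0.0474 = $304.22
Paid family leave insurance: cap not yet reached, full $6,418.24 is subject → $6,418.24 × 0.0054 = $34.66
State disability insurance: $6,418.24 × 0.0032 = $20.54
Employee stock purchase plan: $62.87
Charitable contribution: $80.93
Total deductions = $449.28 + $229.77 + $459.14 + $304.22 + $34.66 + $20.54 + $62.87 + $80.93 = $1,641.41
Net pay = $6,418.24 − $1,641.41 = $4,776.83

$4,776.83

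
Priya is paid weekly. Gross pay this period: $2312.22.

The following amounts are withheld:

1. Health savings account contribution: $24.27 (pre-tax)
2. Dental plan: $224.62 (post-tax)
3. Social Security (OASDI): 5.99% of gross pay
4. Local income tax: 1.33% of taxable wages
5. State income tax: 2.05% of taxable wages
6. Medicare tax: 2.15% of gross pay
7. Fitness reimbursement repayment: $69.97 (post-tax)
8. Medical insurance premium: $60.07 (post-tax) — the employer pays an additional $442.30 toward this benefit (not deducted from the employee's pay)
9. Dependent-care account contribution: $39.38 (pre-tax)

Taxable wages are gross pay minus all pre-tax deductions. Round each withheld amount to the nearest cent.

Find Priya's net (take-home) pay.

Health savings account contribution: $24.27
Dependent-care account contribution: $39.38
Pre-tax total = $24.27 + $39.38 = $63.65
Taxable wages = $2312.22 − $63.65 = $2248.57
Local income tax: $2248.57 × 0.0133 = $29.91
State income tax: $2248.57 × 0.0205 = $46.10
Medicare tax: $2312.22 × 0.0215 = $49.71
Social Security (OASDI): $2312.22 × 0.0599 = $138.50
Medical insurance premium: $60.07
Fitness reimbursement repayment: $69.97
Dental plan: $224.62
(Employer's $442.30 toward medical insurance premium is not withheld from the employee.)
Total deductions = $24.27 + $39.38 + $29.91 + $46.10 + $49.71 + $138.50 + $60.07 + $69.97 + $224.62 = $682.53
Net pay = $2312.22 − $682.53 = $1629.69

$1629.69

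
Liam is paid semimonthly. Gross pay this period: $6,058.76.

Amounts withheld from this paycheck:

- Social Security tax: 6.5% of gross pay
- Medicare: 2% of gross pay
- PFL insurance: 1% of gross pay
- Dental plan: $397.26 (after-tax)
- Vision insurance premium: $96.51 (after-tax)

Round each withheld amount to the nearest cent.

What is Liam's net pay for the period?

$4,989.40

PFL insurance: $6,058.76 × 0.01 = $60.59
Medicare: $6,058.76 × 0.02 = $121.18
Social Security tax: $6,058.76 × 0.065 = $393.82
Dental plan: $397.26
Vision insurance premium: $96.51
Total deductions = $60.59 + $121.18 + $393.82 + $397.26 + $96.51 = $1,069.36
Net pay = $6,058.76 − $1,069.36 = $4,989.40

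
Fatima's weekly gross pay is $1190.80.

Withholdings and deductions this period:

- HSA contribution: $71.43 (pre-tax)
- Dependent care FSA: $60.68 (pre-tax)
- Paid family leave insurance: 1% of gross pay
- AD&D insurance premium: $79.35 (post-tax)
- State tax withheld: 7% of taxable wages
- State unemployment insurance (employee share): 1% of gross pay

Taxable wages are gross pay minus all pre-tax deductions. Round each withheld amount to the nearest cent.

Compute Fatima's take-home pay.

Dependent care FSA: $60.68
HSA contribution: $71.43
Pre-tax total = $60.68 + $71.43 = $132.11
Taxable wages = $1190.80 − $132.11 = $1058.69
State tax withheld: $1058.69 × 0.07 = $74.11
State unemployment insurance (employee share): $1190.80 × 0.01 = $11.91
Paid family leave insurance: $1190.80 × 0.01 = $11.91
AD&D insurance premium: $79.35
Total deductions = $60.68 + $71.43 + $74.11 + $11.91 + $11.91 + $79.35 = $309.39
Net pay = $1190.80 − $309.39 = $881.41

$881.41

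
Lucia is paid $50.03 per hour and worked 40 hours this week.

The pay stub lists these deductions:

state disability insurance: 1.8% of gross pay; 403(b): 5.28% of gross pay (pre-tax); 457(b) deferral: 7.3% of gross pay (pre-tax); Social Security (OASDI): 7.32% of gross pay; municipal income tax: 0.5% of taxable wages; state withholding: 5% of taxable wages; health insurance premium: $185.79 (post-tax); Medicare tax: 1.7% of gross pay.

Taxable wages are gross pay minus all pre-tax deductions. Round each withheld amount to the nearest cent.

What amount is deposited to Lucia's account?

Gross pay: 40 × $50.03 = $2,001.20
403(b): $2,001.20 × 0.0528 = $105.66
457(b) deferral: $2,001.20 × 0.073 = $146.09
Pre-tax total = $105.66 + $146.09 = $251.75
Taxable wages = $2,001.20 − $251.75 = $1,749.45
State withholding: $1,749.45 × 0.05 = $87.47
Municipal income tax: $1,749.45 × 0.005 = $8.75
State disability insurance: $2,001.20 × 0.018 = $36.02
Social Security (OASDI): $2,001.20 × 0.0732 = $146.49
Medicare tax: $2,001.20 × 0.017 = $34.02
Health insurance premium: $185.79
Total deductions = $105.66 + $146.09 + $87.47 + $8.75 + $36.02 + $146.49 + $34.02 + $185.79 = $750.29
Net pay = $2,001.20 − $750.29 = $1,250.91

$1,250.91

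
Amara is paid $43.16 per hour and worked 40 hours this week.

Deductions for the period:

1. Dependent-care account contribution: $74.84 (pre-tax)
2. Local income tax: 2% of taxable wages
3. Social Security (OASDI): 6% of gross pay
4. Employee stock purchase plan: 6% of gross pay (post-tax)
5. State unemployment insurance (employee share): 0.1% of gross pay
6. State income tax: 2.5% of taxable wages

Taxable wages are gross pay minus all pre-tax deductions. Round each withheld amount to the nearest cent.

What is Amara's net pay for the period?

$1,368.35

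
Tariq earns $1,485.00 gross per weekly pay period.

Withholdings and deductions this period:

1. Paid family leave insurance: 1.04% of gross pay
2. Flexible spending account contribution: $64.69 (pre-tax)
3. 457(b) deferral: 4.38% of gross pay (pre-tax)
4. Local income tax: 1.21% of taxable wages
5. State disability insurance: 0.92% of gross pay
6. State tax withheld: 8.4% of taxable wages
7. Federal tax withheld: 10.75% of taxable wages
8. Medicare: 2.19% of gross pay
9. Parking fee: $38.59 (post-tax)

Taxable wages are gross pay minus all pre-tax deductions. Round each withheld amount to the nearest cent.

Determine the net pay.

$979.13

Flexible spending account contribution: $64.69
457(b) deferral: $1,485.00 × 0.0438 = $65.04
Pre-tax total = $64.69 + $65.04 = $129.73
Taxable wages = $1,485.00 − $129.73 = $1,355.27
Local income tax: $1,355.27 × 0.0121 = $16.40
Federal tax withheld: $1,355.27 × 0.1075 = $145.69
State tax withheld: $1,355.27 × 0.084 = $113.84
State disability insurance: $1,485.00 × 0.0092 = $13.66
Medicare: $1,485.00 × 0.0219 = $32.52
Paid family leave insurance: $1,485.00 × 0.0104 = $15.44
Parking fee: $38.59
Total deductions = $64.69 + $65.04 + $16.40 + $145.69 + $113.84 + $13.66 + $32.52 + $15.44 + $38.59 = $505.87
Net pay = $1,485.00 − $505.87 = $979.13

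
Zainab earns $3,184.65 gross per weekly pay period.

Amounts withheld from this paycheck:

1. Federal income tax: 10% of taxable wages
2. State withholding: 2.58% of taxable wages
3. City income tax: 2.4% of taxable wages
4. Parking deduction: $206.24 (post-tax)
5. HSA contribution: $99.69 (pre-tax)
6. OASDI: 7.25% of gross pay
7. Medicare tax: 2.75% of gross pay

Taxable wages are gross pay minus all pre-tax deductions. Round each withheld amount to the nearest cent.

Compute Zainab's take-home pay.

HSA contribution: $99.69
Taxable wages = $3,184.65 − $99.69 = $3,084.96
State withholding: $3,084.96 × 0.0258 = $79.59
Federal income tax: $3,084.96 × 0.1 = $308.50
City income tax: $3,084.96 × 0.024 = $74.04
Medicare tax: $3,184.65 × 0.0275 = $87.58
OASDI: $3,184.65 × 0.0725 = $230.89
Parking deduction: $206.24
Total deductions = $99.69 + $79.59 + $308.50 + $74.04 + $87.58 + $230.89 + $206.24 = $1,086.53
Net pay = $3,184.65 − $1,086.53 = $2,098.12

$2,098.12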